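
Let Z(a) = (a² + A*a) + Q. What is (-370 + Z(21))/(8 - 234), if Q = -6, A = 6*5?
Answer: -695/226 ≈ -3.0752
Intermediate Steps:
A = 30
Z(a) = -6 + a² + 30*a (Z(a) = (a² + 30*a) - 6 = -6 + a² + 30*a)
(-370 + Z(21))/(8 - 234) = (-370 + (-6 + 21² + 30*21))/(8 - 234) = (-370 + (-6 + 441 + 630))/(-226) = (-370 + 1065)*(-1/226) = 695*(-1/226) = -695/226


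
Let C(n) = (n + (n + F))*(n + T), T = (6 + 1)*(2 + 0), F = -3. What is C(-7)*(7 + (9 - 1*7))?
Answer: -1071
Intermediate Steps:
T = 14 (T = 7*2 = 14)
C(n) = (-3 + 2*n)*(14 + n) (C(n) = (n + (n - 3))*(n + 14) = (n + (-3 + n))*(14 + n) = (-3 + 2*n)*(14 + n))
C(-7)*(7 + (9 - 1*7)) = (-42 + 2*(-7)² + 25*(-7))*(7 + (9 - 1*7)) = (-42 + 2*49 - 175)*(7 + (9 - 7)) = (-42 + 98 - 175)*(7 + 2) = -119*9 = -1071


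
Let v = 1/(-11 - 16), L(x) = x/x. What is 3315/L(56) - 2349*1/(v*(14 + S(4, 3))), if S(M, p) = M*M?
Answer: 54291/10 ≈ 5429.1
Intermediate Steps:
L(x) = 1
S(M, p) = M**2
v = -1/27 (v = 1/(-27) = -1/27 ≈ -0.037037)
3315/L(56) - 2349*1/(v*(14 + S(4, 3))) = 3315/1 - 2349*(-27/(14 + 4**2)) = 3315*1 - 2349*(-27/(14 + 16)) = 3315 - 2349/((-1/27*30)) = 3315 - 2349/(-10/9) = 3315 - 2349*(-9/10) = 3315 + 21141/10 = 54291/10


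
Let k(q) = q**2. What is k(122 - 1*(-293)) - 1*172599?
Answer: -374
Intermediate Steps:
k(122 - 1*(-293)) - 1*172599 = (122 - 1*(-293))**2 - 1*172599 = (122 + 293)**2 - 172599 = 415**2 - 172599 = 172225 - 172599 = -374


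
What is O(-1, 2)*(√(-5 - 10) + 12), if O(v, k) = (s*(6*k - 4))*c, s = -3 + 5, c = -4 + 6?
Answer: 384 + 32*I*√15 ≈ 384.0 + 123.94*I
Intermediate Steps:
c = 2
s = 2
O(v, k) = -16 + 24*k (O(v, k) = (2*(6*k - 4))*2 = (2*(-4 + 6*k))*2 = (-8 + 12*k)*2 = -16 + 24*k)
O(-1, 2)*(√(-5 - 10) + 12) = (-16 + 24*2)*(√(-5 - 10) + 12) = (-16 + 48)*(√(-15) + 12) = 32*(I*√15 + 12) = 32*(12 + I*√15) = 384 + 32*I*√15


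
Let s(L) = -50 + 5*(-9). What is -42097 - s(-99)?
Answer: -42002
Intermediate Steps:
s(L) = -95 (s(L) = -50 - 45 = -95)
-42097 - s(-99) = -42097 - 1*(-95) = -42097 + 95 = -42002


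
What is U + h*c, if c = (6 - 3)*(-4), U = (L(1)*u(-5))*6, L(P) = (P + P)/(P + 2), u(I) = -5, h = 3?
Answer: -56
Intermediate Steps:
L(P) = 2*P/(2 + P) (L(P) = (2*P)/(2 + P) = 2*P/(2 + P))
U = -20 (U = ((2*1/(2 + 1))*(-5))*6 = ((2*1/3)*(-5))*6 = ((2*1*(⅓))*(-5))*6 = ((⅔)*(-5))*6 = -10/3*6 = -20)
c = -12 (c = 3*(-4) = -12)
U + h*c = -20 + 3*(-12) = -20 - 36 = -56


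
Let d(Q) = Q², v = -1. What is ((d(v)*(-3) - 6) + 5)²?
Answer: 16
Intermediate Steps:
((d(v)*(-3) - 6) + 5)² = (((-1)²*(-3) - 6) + 5)² = ((1*(-3) - 6) + 5)² = ((-3 - 6) + 5)² = (-9 + 5)² = (-4)² = 16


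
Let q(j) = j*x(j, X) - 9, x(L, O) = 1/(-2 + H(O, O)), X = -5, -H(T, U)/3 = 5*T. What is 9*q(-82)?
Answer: -6651/73 ≈ -91.110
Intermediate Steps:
H(T, U) = -15*T
x(L, O) = 1/(-2 - 15*O)
q(j) = -9 + j/73 (q(j) = j*(-1/(2 + 15*(-5))) - 9 = j*(-1/(2 - 75)) - 9 = j*(-1/(-73)) - 9 = j*(-1*(-1/73)) - 9 = j*(1/73) - 9 = j/73 - 9 = -9 + j/73)
9*q(-82) = 9*(-9 + (1/73)*(-82)) = 9*(-9 - 82/73) = 9*(-739/73) = -6651/73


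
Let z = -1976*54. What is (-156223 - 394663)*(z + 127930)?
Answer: -11693106236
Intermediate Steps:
z = -106704
(-156223 - 394663)*(z + 127930) = (-156223 - 394663)*(-106704 + 127930) = -550886*21226 = -11693106236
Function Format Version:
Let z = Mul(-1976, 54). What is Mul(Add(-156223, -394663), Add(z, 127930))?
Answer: -11693106236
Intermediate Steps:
z = -106704
Mul(Add(-156223, -394663), Add(z, 127930)) = Mul(Add(-156223, -394663), Add(-106704, 127930)) = Mul(-550886, 21226) = -11693106236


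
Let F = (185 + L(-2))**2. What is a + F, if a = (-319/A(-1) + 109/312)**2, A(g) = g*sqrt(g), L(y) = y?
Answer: -6645857687/97344 - 34771*I/156 ≈ -68272.0 - 222.89*I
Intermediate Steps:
A(g) = g**(3/2)
a = (109/312 - 319*I)**2 (a = (-319*I + 109/312)**2 = (109/312 - 319*I)**2 ≈ -1.0176e+5 - 222.9*I)
F = 33489 (F = (185 - 2)**2 = 183**2 = 33489)
a + F = (-9905810903/97344 - 34771*I/156) + 33489 = -6645857687/97344 - 34771*I/156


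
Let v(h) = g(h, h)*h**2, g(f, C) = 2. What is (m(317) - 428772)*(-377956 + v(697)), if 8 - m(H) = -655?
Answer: -254152045158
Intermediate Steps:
m(H) = 663 (m(H) = 8 - 1*(-655) = 8 + 655 = 663)
v(h) = 2*h**2
(m(317) - 428772)*(-377956 + v(697)) = (663 - 428772)*(-377956 + 2*697**2) = -428109*(-377956 + 2*485809) = -428109*(-377956 + 971618) = -428109*593662 = -254152045158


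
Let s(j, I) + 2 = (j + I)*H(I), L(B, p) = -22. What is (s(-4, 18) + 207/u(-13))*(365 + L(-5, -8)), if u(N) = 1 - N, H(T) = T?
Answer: 181643/2 ≈ 90822.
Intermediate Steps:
s(j, I) = -2 + I*(I + j) (s(j, I) = -2 + (j + I)*I = -2 + (I + j)*I = -2 + I*(I + j))
(s(-4, 18) + 207/u(-13))*(365 + L(-5, -8)) = ((-2 + 18**2 + 18*(-4)) + 207/(1 - 1*(-13)))*(365 - 22) = ((-2 + 324 - 72) + 207/(1 + 13))*343 = (250 + 207/14)*343 = (3707/14)*343 = 181643/2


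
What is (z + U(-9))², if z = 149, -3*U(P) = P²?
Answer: 14884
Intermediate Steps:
U(P) = -P²/3
(z + U(-9))² = (149 - ⅓*(-9)²)² = (149 - ⅓*81)² = (149 - 27)² = 122² = 14884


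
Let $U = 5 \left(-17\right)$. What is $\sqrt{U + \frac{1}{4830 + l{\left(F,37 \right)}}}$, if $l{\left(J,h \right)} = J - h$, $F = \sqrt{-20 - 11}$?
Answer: $\sqrt{\frac{-407404 - 85 i \sqrt{31}}{4793 + i \sqrt{31}}} \approx 1.0 \cdot 10^{-8} - 9.2195 i$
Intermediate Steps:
$F = i \sqrt{31}$ ($F = \sqrt{-31} = i \sqrt{31} \approx 5.5678 i$)
$U = -85$
$\sqrt{U + \frac{1}{4830 + l{\left(F,37 \right)}}} = \sqrt{-85 + \frac{1}{4830 + \left(i \sqrt{31} - 37\right)}} = \sqrt{-85 + \frac{1}{4830 - \left(37 - i \sqrt{31}\right)}} = \sqrt{-85 + \frac{1}{4793 + i \sqrt{31}}}$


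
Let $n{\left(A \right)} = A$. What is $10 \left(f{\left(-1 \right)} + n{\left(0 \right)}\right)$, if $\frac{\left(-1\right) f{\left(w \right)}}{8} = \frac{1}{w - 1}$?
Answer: $40$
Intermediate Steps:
$f{\left(w \right)} = - \frac{8}{-1 + w}$ ($f{\left(w \right)} = - \frac{8}{w - 1} = - \frac{8}{-1 + w}$)
$10 \left(f{\left(-1 \right)} + n{\left(0 \right)}\right) = 10 \left(- \frac{8}{-1 - 1} + 0\right) = 10 \left(- \frac{8}{-2} + 0\right) = 10 \left(\left(-8\right) \left(- \frac{1}{2}\right) + 0\right) = 10 \left(4 + 0\right) = 10 \cdot 4 = 40$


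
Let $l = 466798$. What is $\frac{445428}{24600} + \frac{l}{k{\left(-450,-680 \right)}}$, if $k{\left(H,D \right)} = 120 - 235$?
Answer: $- \frac{190533443}{47150} \approx -4041.0$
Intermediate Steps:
$k{\left(H,D \right)} = -115$
$\frac{445428}{24600} + \frac{l}{k{\left(-450,-680 \right)}} = \frac{445428}{24600} + \frac{466798}{-115} = 445428 \cdot \frac{1}{24600} + 466798 \left(- \frac{1}{115}\right) = \frac{37119}{2050} - \frac{466798}{115} = - \frac{190533443}{47150}$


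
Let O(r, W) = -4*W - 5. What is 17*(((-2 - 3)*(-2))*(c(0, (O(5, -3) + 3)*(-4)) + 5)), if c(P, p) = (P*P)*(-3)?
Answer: 850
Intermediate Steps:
O(r, W) = -5 - 4*W
c(P, p) = -3*P² (c(P, p) = P²*(-3) = -3*P²)
17*(((-2 - 3)*(-2))*(c(0, (O(5, -3) + 3)*(-4)) + 5)) = 17*(((-2 - 3)*(-2))*(-3*0² + 5)) = 17*((-5*(-2))*(-3*0 + 5)) = 17*(10*(0 + 5)) = 17*(10*5) = 17*50 = 850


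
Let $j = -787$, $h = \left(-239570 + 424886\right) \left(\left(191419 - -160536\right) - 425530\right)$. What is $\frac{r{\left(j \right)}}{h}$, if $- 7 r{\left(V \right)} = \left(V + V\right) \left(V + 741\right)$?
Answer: $\frac{18101}{23860593225} \approx 7.5861 \cdot 10^{-7}$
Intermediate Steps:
$h = -13634624700$ ($h = 185316 \left(\left(191419 + 160536\right) - 425530\right) = 185316 \left(351955 - 425530\right) = 185316 \left(-73575\right) = -13634624700$)
$r{\left(V \right)} = - \frac{2 V \left(741 + V\right)}{7}$ ($r{\left(V \right)} = - \frac{\left(V + V\right) \left(V + 741\right)}{7} = - \frac{2 V \left(741 + V\right)}{7}$)
$\frac{r{\left(j \right)}}{h} = \frac{\left(- \frac{2}{7}\right) \left(-787\right) \left(741 - 787\right)}{-13634624700} = \left(- \frac{2}{7}\right) \left(-787\right) \left(-46\right) \left(- \frac{1}{13634624700}\right) = \left(- \frac{72404}{7}\right) \left(- \frac{1}{13634624700}\right) = \frac{18101}{23860593225}$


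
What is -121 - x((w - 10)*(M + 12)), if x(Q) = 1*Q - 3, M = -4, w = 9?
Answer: -110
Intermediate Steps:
x(Q) = -3 + Q (x(Q) = Q - 3 = -3 + Q)
-121 - x((w - 10)*(M + 12)) = -121 - (-3 + (9 - 10)*(-4 + 12)) = -121 - (-3 - 1*8) = -121 - (-3 - 8) = -121 - 1*(-11) = -121 + 11 = -110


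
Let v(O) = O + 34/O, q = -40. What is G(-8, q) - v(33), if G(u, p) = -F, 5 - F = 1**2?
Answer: -1255/33 ≈ -38.030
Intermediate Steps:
F = 4 (F = 5 - 1*1**2 = 5 - 1*1 = 5 - 1 = 4)
G(u, p) = -4 (G(u, p) = -1*4 = -4)
G(-8, q) - v(33) = -4 - (33 + 34/33) = -4 - 1*1123/33 = -4 - 1123/33 = -1255/33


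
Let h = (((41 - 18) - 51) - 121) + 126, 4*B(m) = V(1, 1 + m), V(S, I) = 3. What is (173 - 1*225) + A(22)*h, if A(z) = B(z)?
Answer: -277/4 ≈ -69.250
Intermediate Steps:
B(m) = ¾ (B(m) = (¼)*3 = ¾)
A(z) = ¾
h = -23 (h = ((23 - 51) - 121) + 126 = (-28 - 121) + 126 = -149 + 126 = -23)
(173 - 1*225) + A(22)*h = (173 - 1*225) + (¾)*(-23) = (173 - 225) - 69/4 = -52 - 69/4 = -277/4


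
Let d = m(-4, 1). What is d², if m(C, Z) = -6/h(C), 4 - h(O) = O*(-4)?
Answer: ¼ ≈ 0.25000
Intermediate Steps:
h(O) = 4 + 4*O (h(O) = 4 - O*(-4) = 4 - (-4)*O = 4 + 4*O)
m(C, Z) = -6/(4 + 4*C)
d = ½ (d = -3/(2 + 2*(-4)) = -3/(2 - 8) = -3/(-6) = -3*(-⅙) = ½ ≈ 0.50000)
d² = (½)² = ¼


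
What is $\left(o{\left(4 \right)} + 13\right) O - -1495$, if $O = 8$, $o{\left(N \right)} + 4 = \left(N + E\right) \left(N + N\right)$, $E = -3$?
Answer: $1631$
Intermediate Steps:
$o{\left(N \right)} = -4 + 2 N \left(-3 + N\right)$ ($o{\left(N \right)} = -4 + \left(N - 3\right) \left(N + N\right) = -4 + \left(-3 + N\right) 2 N = -4 + 2 N \left(-3 + N\right)$)
$\left(o{\left(4 \right)} + 13\right) O - -1495 = \left(\left(-4 - 24 + 2 \cdot 4^{2}\right) + 13\right) 8 - -1495 = \left(\left(-4 - 24 + 2 \cdot 16\right) + 13\right) 8 + 1495 = \left(\left(-4 - 24 + 32\right) + 13\right) 8 + 1495 = \left(4 + 13\right) 8 + 1495 = 17 \cdot 8 + 1495 = 136 + 1495 = 1631$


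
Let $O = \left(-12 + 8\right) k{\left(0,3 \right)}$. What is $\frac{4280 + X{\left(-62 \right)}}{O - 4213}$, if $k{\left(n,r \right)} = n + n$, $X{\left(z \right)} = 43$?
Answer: $- \frac{393}{383} \approx -1.0261$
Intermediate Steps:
$k{\left(n,r \right)} = 2 n$
$O = 0$ ($O = \left(-12 + 8\right) 2 \cdot 0 = \left(-4\right) 0 = 0$)
$\frac{4280 + X{\left(-62 \right)}}{O - 4213} = \frac{4280 + 43}{0 - 4213} = \frac{4323}{-4213} = 4323 \left(- \frac{1}{4213}\right) = - \frac{393}{383}$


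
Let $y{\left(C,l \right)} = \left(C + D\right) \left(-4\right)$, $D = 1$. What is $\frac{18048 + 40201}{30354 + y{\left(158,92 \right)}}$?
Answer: $\frac{58249}{29718} \approx 1.9601$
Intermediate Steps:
$y{\left(C,l \right)} = -4 - 4 C$ ($y{\left(C,l \right)} = \left(C + 1\right) \left(-4\right) = \left(1 + C\right) \left(-4\right) = -4 - 4 C$)
$\frac{18048 + 40201}{30354 + y{\left(158,92 \right)}} = \frac{18048 + 40201}{30354 - 636} = \frac{58249}{30354 - 636} = \frac{58249}{29718}$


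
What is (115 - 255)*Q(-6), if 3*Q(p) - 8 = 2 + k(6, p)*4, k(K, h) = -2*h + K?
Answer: -11480/3 ≈ -3826.7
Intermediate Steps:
k(K, h) = K - 2*h
Q(p) = 34/3 - 8*p/3 (Q(p) = 8/3 + (2 + (6 - 2*p)*4)/3 = 8/3 + (2 + (24 - 8*p))/3 = 8/3 + (26 - 8*p)/3 = 8/3 + (26/3 - 8*p/3) = 34/3 - 8*p/3)
(115 - 255)*Q(-6) = (115 - 255)*(34/3 - 8/3*(-6)) = -140*(34/3 + 16) = -140*82/3 = -11480/3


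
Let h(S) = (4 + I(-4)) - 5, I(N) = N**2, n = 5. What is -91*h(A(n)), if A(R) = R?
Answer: -1365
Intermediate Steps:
h(S) = 15 (h(S) = (4 + (-4)**2) - 5 = (4 + 16) - 5 = 20 - 5 = 15)
-91*h(A(n)) = -91*15 = -1365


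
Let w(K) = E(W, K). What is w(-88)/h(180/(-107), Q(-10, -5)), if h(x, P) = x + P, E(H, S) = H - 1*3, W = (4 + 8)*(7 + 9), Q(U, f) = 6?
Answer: 963/22 ≈ 43.773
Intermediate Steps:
W = 192 (W = 12*16 = 192)
E(H, S) = -3 + H (E(H, S) = H - 3 = -3 + H)
w(K) = 189 (w(K) = -3 + 192 = 189)
h(x, P) = P + x
w(-88)/h(180/(-107), Q(-10, -5)) = 189/(6 + 180/(-107)) = 189/(6 + 180*(-1/107)) = 189/(6 - 180/107) = 189/(462/107) = 189*(107/462) = 963/22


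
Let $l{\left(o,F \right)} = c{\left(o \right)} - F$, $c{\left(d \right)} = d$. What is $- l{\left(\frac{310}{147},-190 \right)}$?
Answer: $- \frac{28240}{147} \approx -192.11$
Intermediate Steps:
$l{\left(o,F \right)} = o - F$
$- l{\left(\frac{310}{147},-190 \right)} = - (\frac{310}{147} - -190) = - (310 \cdot \frac{1}{147} + 190) = - (\frac{310}{147} + 190) = \left(-1\right) \frac{28240}{147} = - \frac{28240}{147}$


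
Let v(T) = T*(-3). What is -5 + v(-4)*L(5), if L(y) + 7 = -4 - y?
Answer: -197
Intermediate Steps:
L(y) = -11 - y (L(y) = -7 + (-4 - y) = -11 - y)
v(T) = -3*T
-5 + v(-4)*L(5) = -5 + (-3*(-4))*(-11 - 1*5) = -5 + 12*(-11 - 5) = -5 + 12*(-16) = -5 - 192 = -197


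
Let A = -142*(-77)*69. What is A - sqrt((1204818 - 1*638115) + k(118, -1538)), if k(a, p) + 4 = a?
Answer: 754446 - sqrt(566817) ≈ 7.5369e+5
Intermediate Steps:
A = 754446 (A = 10934*69 = 754446)
k(a, p) = -4 + a
A - sqrt((1204818 - 1*638115) + k(118, -1538)) = 754446 - sqrt((1204818 - 1*638115) + (-4 + 118)) = 754446 - sqrt((1204818 - 638115) + 114) = 754446 - sqrt(566703 + 114) = 754446 - sqrt(566817)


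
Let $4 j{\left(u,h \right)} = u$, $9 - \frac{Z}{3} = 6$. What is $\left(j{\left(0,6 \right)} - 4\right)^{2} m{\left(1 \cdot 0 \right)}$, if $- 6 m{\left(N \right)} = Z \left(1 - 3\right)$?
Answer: $48$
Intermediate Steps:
$Z = 9$ ($Z = 27 - 18 = 9$)
$j{\left(u,h \right)} = \frac{u}{4}$
$m{\left(N \right)} = 3$ ($m{\left(N \right)} = - \frac{9 \left(1 - 3\right)}{6} = - \frac{9 \left(-2\right)}{6} = \left(- \frac{1}{6}\right) \left(-18\right) = 3$)
$\left(j{\left(0,6 \right)} - 4\right)^{2} m{\left(1 \cdot 0 \right)} = \left(\frac{1}{4} \cdot 0 - 4\right)^{2} \cdot 3 = \left(0 - 4\right)^{2} \cdot 3 = \left(-4\right)^{2} \cdot 3 = 16 \cdot 3 = 48$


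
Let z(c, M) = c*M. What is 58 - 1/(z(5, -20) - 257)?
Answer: 20707/357 ≈ 58.003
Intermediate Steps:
z(c, M) = M*c
58 - 1/(z(5, -20) - 257) = 58 - 1/(-20*5 - 257) = 58 - 1/(-100 - 257) = 58 - 1/(-357) = 58 - 1*(-1/357) = 58 + 1/357 = 20707/357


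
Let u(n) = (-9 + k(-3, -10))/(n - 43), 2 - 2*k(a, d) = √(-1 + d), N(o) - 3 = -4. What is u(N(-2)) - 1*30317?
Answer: -333485/11 + I*√11/88 ≈ -30317.0 + 0.037689*I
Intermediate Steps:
N(o) = -1 (N(o) = 3 - 4 = -1)
k(a, d) = 1 - √(-1 + d)/2
u(n) = (-8 - I*√11/2)/(-43 + n) (u(n) = (-9 + (1 - √(-1 - 10)/2))/(n - 43) = (-9 + (1 - I*√11/2))/(-43 + n) = (-8 - I*√11/2)/(-43 + n))
u(N(-2)) - 1*30317 = (-16 - I*√11)/(2*(-43 - 1)) - 1*30317 = (½)*(-16 - I*√11)/(-44) - 30317 = (½)*(-1/44)*(-16 - I*√11) - 30317 = (2/11 + I*√11/88) - 30317 = -333485/11 + I*√11/88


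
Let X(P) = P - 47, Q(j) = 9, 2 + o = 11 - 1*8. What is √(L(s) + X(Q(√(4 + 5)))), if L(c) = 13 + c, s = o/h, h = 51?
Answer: 7*I*√1326/51 ≈ 4.998*I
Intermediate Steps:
o = 1 (o = -2 + (11 - 1*8) = -2 + (11 - 8) = -2 + 3 = 1)
s = 1/51 ≈ 0.019608
X(P) = -47 + P
√(L(s) + X(Q(√(4 + 5)))) = √((13 + 1/51) + (-47 + 9)) = √(664/51 - 38) = √(-1274/51) = 7*I*√1326/51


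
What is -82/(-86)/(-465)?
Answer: -41/19995 ≈ -0.0020505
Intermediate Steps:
-82/(-86)/(-465) = -82*(-1/86)*(-1/465) = (41/43)*(-1/465) = -41/19995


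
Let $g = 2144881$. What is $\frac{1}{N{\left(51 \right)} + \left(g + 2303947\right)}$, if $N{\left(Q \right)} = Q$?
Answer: $\frac{1}{4448879} \approx 2.2478 \cdot 10^{-7}$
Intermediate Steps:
$\frac{1}{N{\left(51 \right)} + \left(g + 2303947\right)} = \frac{1}{51 + \left(2144881 + 2303947\right)} = \frac{1}{51 + 4448828} = \frac{1}{4448879}$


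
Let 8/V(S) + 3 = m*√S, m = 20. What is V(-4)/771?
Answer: -8/413513 - 320*I/1240539 ≈ -1.9346e-5 - 0.00025795*I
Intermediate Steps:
V(S) = 8/(-3 + 20*√S)
V(-4)/771 = (8/(-3 + 20*√(-4)))/771 = (8/(-3 + 20*(2*I)))*(1/771) = (8/(-3 + 40*I))*(1/771) = (8*((-3 - 40*I)/1609))*(1/771) = (8*(-3 - 40*I)/1609)*(1/771) = 8*(-3 - 40*I)/1240539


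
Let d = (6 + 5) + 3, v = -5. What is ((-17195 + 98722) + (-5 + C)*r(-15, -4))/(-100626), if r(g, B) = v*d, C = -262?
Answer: -100217/100626 ≈ -0.99594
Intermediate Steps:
d = 14 (d = 11 + 3 = 14)
r(g, B) = -70 (r(g, B) = -5*14 = -70)
((-17195 + 98722) + (-5 + C)*r(-15, -4))/(-100626) = ((-17195 + 98722) + (-5 - 262)*(-70))/(-100626) = (81527 - 267*(-70))*(-1/100626) = (81527 + 18690)*(-1/100626) = 100217*(-1/100626) = -100217/100626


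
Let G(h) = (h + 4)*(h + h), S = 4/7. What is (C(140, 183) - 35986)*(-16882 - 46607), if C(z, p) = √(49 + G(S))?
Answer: 2284715154 - 63489*√2657/7 ≈ 2.2842e+9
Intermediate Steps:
S = 4/7 (S = 4*(⅐) = 4/7 ≈ 0.57143)
G(h) = 2*h*(4 + h) (G(h) = (4 + h)*(2*h) = 2*h*(4 + h))
C(z, p) = √2657/7 (C(z, p) = √(49 + 2*(4/7)*(4 + 4/7)) = √(49 + 2*(4/7)*(32/7)) = √(49 + 256/49) = √(2657/49) = √2657/7)
(C(140, 183) - 35986)*(-16882 - 46607) = (√2657/7 - 35986)*(-16882 - 46607) = (-35986 + √2657/7)*(-63489) = 2284715154 - 63489*√2657/7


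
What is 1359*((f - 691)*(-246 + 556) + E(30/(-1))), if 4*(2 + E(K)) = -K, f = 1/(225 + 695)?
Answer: -26781518097/92 ≈ -2.9110e+8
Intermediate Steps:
f = 1/920 ≈ 0.0010870
E(K) = -2 - K/4 (E(K) = -2 + (-K)/4 = -2 - K/4)
1359*((f - 691)*(-246 + 556) + E(30/(-1))) = 1359*((1/920 - 691)*(-246 + 556) + (-2 - 15/(2*(-1)))) = 1359*(-635719/920*310 + (-2 - 15*(-1)/2)) = 1359*(-19707289/92 + (-2 - ¼*(-30))) = 1359*(-19707289/92 + (-2 + 15/2)) = 1359*(-19707289/92 + 11/2) = 1359*(-19706783/92) = -26781518097/92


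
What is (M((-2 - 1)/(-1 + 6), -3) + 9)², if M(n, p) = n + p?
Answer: 729/25 ≈ 29.160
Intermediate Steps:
(M((-2 - 1)/(-1 + 6), -3) + 9)² = (((-2 - 1)/(-1 + 6) - 3) + 9)² = ((-3/5 - 3) + 9)² = ((-3*⅕ - 3) + 9)² = ((-⅗ - 3) + 9)² = (-18/5 + 9)² = (27/5)² = 729/25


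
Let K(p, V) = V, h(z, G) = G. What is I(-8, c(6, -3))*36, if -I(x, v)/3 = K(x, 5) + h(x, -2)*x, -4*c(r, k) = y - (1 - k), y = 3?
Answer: -2268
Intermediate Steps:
c(r, k) = -1/2 - k/4 (c(r, k) = -(3 - (1 - k))/4 = -(3 + (-1 + k))/4 = -(2 + k)/4 = -1/2 - k/4)
I(x, v) = -15 + 6*x (I(x, v) = -3*(5 - 2*x) = -15 + 6*x)
I(-8, c(6, -3))*36 = (-15 + 6*(-8))*36 = (-15 - 48)*36 = -63*36 = -2268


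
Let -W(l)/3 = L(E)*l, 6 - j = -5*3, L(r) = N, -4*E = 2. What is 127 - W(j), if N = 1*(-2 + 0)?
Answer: 1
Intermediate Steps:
E = -½ (E = -¼*2 = -½ ≈ -0.50000)
N = -2 (N = 1*(-2) = -2)
L(r) = -2
j = 21 (j = 6 - (-5)*3 = 6 - 1*(-15) = 6 + 15 = 21)
W(l) = 6*l (W(l) = -(-6)*l = 6*l)
127 - W(j) = 127 - 6*21 = 127 - 1*126 = 127 - 126 = 1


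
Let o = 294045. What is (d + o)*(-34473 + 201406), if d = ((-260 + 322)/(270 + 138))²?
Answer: 2042755395222373/41616 ≈ 4.9086e+10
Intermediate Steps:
d = 961/41616 (d = (62/408)² = (62*(1/408))² = (31/204)² = 961/41616 ≈ 0.023092)
(d + o)*(-34473 + 201406) = (961/41616 + 294045)*(-34473 + 201406) = (12236977681/41616)*166933 = 2042755395222373/41616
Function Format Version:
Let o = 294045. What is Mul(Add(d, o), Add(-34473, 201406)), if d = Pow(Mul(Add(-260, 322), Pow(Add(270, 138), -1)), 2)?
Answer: Rational(2042755395222373, 41616) ≈ 4.9086e+10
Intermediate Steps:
d = Rational(961, 41616) (d = Pow(Mul(62, Pow(408, -1)), 2) = Pow(Mul(62, Rational(1, 408)), 2) = Pow(Rational(31, 204), 2) = Rational(961, 41616) ≈ 0.023092)
Mul(Add(d, o), Add(-34473, 201406)) = Mul(Add(Rational(961, 41616), 294045), Add(-34473, 201406)) = Mul(Rational(12236977681, 41616), 166933) = Rational(2042755395222373, 41616)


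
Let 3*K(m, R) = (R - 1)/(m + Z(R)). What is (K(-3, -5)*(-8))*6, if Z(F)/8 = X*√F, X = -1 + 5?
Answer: -288/5129 - 3072*I*√5/5129 ≈ -0.056151 - 1.3393*I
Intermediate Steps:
X = 4
Z(F) = 32*√F (Z(F) = 8*(4*√F) = 32*√F)
K(m, R) = (-1 + R)/(3*(m + 32*√R)) (K(m, R) = ((R - 1)/(m + 32*√R))/3 = ((-1 + R)/(m + 32*√R))/3 = (-1 + R)/(3*(m + 32*√R)))
(K(-3, -5)*(-8))*6 = (((-1 - 5)/(3*(-3 + 32*√(-5))))*(-8))*6 = (((⅓)*(-6)/(-3 + 32*(I*√5)))*(-8))*6 = (((⅓)*(-6)/(-3 + 32*I*√5))*(-8))*6 = (-2/(-3 + 32*I*√5)*(-8))*6 = (16/(-3 + 32*I*√5))*6 = 96/(-3 + 32*I*√5)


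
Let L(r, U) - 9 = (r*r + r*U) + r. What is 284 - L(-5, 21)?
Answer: 360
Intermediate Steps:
L(r, U) = 9 + r + r² + U*r (L(r, U) = 9 + ((r*r + r*U) + r) = 9 + ((r² + U*r) + r) = 9 + (r + r² + U*r) = 9 + r + r² + U*r)
284 - L(-5, 21) = 284 - (9 - 5 + (-5)² + 21*(-5)) = 284 - (9 - 5 + 25 - 105) = 284 - 1*(-76) = 284 + 76 = 360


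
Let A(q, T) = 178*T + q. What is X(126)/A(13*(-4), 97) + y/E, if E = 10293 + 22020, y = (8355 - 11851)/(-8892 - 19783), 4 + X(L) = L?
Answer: 18850393949/2658344463975 ≈ 0.0070910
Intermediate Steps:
X(L) = -4 + L
y = 3496/28675 (y = -3496/(-28675) = -3496*(-1/28675) = 3496/28675 ≈ 0.12192)
E = 32313
A(q, T) = q + 178*T
X(126)/A(13*(-4), 97) + y/E = (-4 + 126)/(13*(-4) + 178*97) + (3496/28675)/32313 = 122/(-52 + 17266) + (3496/28675)*(1/32313) = 122/17214 + 3496/926575275 = 122*(1/17214) + 3496/926575275 = 61/8607 + 3496/926575275 = 18850393949/2658344463975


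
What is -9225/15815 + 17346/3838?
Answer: 23892144/6069797 ≈ 3.9362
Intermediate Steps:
-9225/15815 + 17346/3838 = -9225*1/15815 + 17346*(1/3838) = -1845/3163 + 8673/1919 = 23892144/6069797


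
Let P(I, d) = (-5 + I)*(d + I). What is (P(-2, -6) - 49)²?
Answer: 49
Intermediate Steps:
P(I, d) = (-5 + I)*(I + d)
(P(-2, -6) - 49)² = (((-2)² - 5*(-2) - 5*(-6) - 2*(-6)) - 49)² = ((4 + 10 + 30 + 12) - 49)² = (56 - 49)² = 7² = 49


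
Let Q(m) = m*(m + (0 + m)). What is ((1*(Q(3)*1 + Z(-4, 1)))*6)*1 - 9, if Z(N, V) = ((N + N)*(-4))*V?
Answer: 291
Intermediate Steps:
Z(N, V) = -8*N*V (Z(N, V) = ((2*N)*(-4))*V = (-8*N)*V = -8*N*V)
Q(m) = 2*m² (Q(m) = m*(m + m) = m*(2*m) = 2*m²)
((1*(Q(3)*1 + Z(-4, 1)))*6)*1 - 9 = ((1*((2*3²)*1 - 8*(-4)*1))*6)*1 - 9 = ((1*((2*9)*1 + 32))*6)*1 - 9 = ((1*(18*1 + 32))*6)*1 - 9 = ((1*(18 + 32))*6)*1 - 9 = ((1*50)*6)*1 - 9 = (50*6)*1 - 9 = 300*1 - 9 = 300 - 9 = 291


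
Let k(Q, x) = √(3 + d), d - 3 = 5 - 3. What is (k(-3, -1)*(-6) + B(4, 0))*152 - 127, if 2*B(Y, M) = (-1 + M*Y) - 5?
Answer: -583 - 1824*√2 ≈ -3162.5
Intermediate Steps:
d = 5 (d = 3 + (5 - 3) = 3 + 2 = 5)
k(Q, x) = 2*√2 (k(Q, x) = √(3 + 5) = √8 = 2*√2)
B(Y, M) = -3 + M*Y/2 (B(Y, M) = ((-1 + M*Y) - 5)/2 = (-6 + M*Y)/2 = -3 + M*Y/2)
(k(-3, -1)*(-6) + B(4, 0))*152 - 127 = ((2*√2)*(-6) + (-3 + (½)*0*4))*152 - 127 = (-12*√2 + (-3 + 0))*152 - 127 = (-12*√2 - 3)*152 - 127 = (-3 - 12*√2)*152 - 127 = (-456 - 1824*√2) - 127 = -583 - 1824*√2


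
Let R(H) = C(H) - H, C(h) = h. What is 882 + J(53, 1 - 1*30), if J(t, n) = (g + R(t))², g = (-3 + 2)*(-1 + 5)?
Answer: 898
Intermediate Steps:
g = -4 (g = -1*4 = -4)
R(H) = 0 (R(H) = H - H = 0)
J(t, n) = 16 (J(t, n) = (-4 + 0)² = (-4)² = 16)
882 + J(53, 1 - 1*30) = 882 + 16 = 898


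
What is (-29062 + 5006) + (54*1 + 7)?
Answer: -23995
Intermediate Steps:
(-29062 + 5006) + (54*1 + 7) = -24056 + (54 + 7) = -24056 + 61 = -23995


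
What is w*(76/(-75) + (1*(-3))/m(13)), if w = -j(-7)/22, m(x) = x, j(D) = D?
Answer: -8491/21450 ≈ -0.39585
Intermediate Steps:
w = 7/22 (w = -1*(-7)/22 = 7*(1/22) = 7/22 ≈ 0.31818)
w*(76/(-75) + (1*(-3))/m(13)) = 7*(76/(-75) + (1*(-3))/13)/22 = 7*(76*(-1/75) - 3*1/13)/22 = 7*(-76/75 - 3/13)/22 = (7/22)*(-1213/975) = -8491/21450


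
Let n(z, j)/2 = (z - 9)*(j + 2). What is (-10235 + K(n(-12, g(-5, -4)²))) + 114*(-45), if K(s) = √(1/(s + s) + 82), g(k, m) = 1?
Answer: -15365 + √144641/42 ≈ -15356.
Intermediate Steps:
n(z, j) = 2*(-9 + z)*(2 + j) (n(z, j) = 2*((z - 9)*(j + 2)) = 2*((-9 + z)*(2 + j)) = 2*(-9 + z)*(2 + j))
K(s) = √(82 + 1/(2*s)) (K(s) = √(1/(2*s) + 82) = √(82 + 1/(2*s)))
(-10235 + K(n(-12, g(-5, -4)²))) + 114*(-45) = (-10235 + √(328 + 2/(-36 - 18*1² + 4*(-12) + 2*1²*(-12)))/2) + 114*(-45) = (-10235 + √(328 + 2/(-36 - 18*1 - 48 + 2*1*(-12)))/2) - 5130 = (-10235 + √(328 + 2/(-36 - 18 - 48 - 24))/2) - 5130 = (-10235 + √(328 + 2/(-126))/2) - 5130 = (-10235 + √(328 + 2*(-1/126))/2) - 5130 = (-10235 + √(328 - 1/63)/2) - 5130 = (-10235 + √(20663/63)/2) - 5130 = (-10235 + (√144641/21)/2) - 5130 = (-10235 + √144641/42) - 5130 = -15365 + √144641/42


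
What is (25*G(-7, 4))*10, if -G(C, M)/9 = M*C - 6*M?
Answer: 117000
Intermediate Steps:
G(C, M) = 54*M - 9*C*M (G(C, M) = -9*(M*C - 6*M) = -9*(C*M - 6*M) = -9*(-6*M + C*M) = 54*M - 9*C*M)
(25*G(-7, 4))*10 = (25*(9*4*(6 - 1*(-7))))*10 = (25*(9*4*(6 + 7)))*10 = (25*(9*4*13))*10 = (25*468)*10 = 11700*10 = 117000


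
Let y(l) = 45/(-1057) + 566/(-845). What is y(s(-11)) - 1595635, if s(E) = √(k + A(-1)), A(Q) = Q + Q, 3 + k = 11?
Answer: -1425165971062/893165 ≈ -1.5956e+6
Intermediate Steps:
k = 8 (k = -3 + 11 = 8)
A(Q) = 2*Q
s(E) = √6 (s(E) = √(8 + 2*(-1)) = √(8 - 2) = √6)
y(l) = -636287/893165 (y(l) = 45*(-1/1057) + 566*(-1/845) = -45/1057 - 566/845 = -636287/893165)
y(s(-11)) - 1595635 = -636287/893165 - 1595635 = -1425165971062/893165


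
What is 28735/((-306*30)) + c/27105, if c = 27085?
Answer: -7069625/3317652 ≈ -2.1309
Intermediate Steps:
28735/((-306*30)) + c/27105 = 28735/((-306*30)) + 27085/27105 = 28735/(-9180) + 27085*(1/27105) = 28735*(-1/9180) + 5417/5421 = -5747/1836 + 5417/5421 = -7069625/3317652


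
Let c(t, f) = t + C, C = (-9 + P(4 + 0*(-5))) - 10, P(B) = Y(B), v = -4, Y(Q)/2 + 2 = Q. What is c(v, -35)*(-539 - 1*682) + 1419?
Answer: 24618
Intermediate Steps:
Y(Q) = -4 + 2*Q
P(B) = -4 + 2*B
C = -15 (C = (-9 + (-4 + 2*(4 + 0*(-5)))) - 10 = (-9 + (-4 + 2*(4 + 0))) - 10 = (-9 + (-4 + 2*4)) - 10 = (-9 + (-4 + 8)) - 10 = (-9 + 4) - 10 = -5 - 10 = -15)
c(t, f) = -15 + t (c(t, f) = t - 15 = -15 + t)
c(v, -35)*(-539 - 1*682) + 1419 = (-15 - 4)*(-539 - 1*682) + 1419 = -19*(-539 - 682) + 1419 = -19*(-1221) + 1419 = 23199 + 1419 = 24618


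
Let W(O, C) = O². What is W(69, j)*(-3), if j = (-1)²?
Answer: -14283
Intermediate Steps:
j = 1
W(69, j)*(-3) = 69²*(-3) = 4761*(-3) = -14283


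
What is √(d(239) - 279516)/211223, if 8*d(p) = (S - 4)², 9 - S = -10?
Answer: I*√4471806/844892 ≈ 0.0025029*I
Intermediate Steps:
S = 19 (S = 9 - 1*(-10) = 9 + 10 = 19)
d(p) = 225/8 (d(p) = (19 - 4)²/8 = (⅛)*15² = (⅛)*225 = 225/8)
√(d(239) - 279516)/211223 = √(225/8 - 279516)/211223 = √(-2235903/8)*(1/211223) = (I*√4471806/4)*(1/211223) = I*√4471806/844892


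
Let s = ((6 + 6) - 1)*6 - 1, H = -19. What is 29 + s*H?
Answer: -1206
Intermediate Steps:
s = 65 (s = (12 - 1)*6 - 1 = 11*6 - 1 = 66 - 1 = 65)
29 + s*H = 29 + 65*(-19) = 29 - 1235 = -1206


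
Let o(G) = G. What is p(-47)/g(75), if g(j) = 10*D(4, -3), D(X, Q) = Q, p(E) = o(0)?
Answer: 0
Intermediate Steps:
p(E) = 0
g(j) = -30 (g(j) = 10*(-3) = -30)
p(-47)/g(75) = 0/(-30) = 0*(-1/30) = 0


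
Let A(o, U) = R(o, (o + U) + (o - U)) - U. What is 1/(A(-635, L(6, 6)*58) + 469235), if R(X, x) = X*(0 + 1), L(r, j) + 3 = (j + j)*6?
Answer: 1/464598 ≈ 2.1524e-6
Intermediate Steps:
L(r, j) = -3 + 12*j (L(r, j) = -3 + (j + j)*6 = -3 + (2*j)*6 = -3 + 12*j)
R(X, x) = X (R(X, x) = X*1 = X)
A(o, U) = o - U
1/(A(-635, L(6, 6)*58) + 469235) = 1/((-635 - (-3 + 12*6)*58) + 469235) = 1/((-635 - (-3 + 72)*58) + 469235) = 1/((-635 - 69*58) + 469235) = 1/((-635 - 1*4002) + 469235) = 1/((-635 - 4002) + 469235) = 1/(-4637 + 469235) = 1/464598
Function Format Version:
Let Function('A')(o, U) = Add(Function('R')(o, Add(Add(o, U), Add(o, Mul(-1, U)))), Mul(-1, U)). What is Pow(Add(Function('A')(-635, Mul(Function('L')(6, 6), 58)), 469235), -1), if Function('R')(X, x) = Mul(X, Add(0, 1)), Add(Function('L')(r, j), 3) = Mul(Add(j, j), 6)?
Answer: Rational(1, 464598) ≈ 2.1524e-6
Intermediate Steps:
Function('L')(r, j) = Add(-3, Mul(12, j)) (Function('L')(r, j) = Add(-3, Mul(Add(j, j), 6)) = Add(-3, Mul(Mul(2, j), 6)) = Add(-3, Mul(12, j)))
Function('R')(X, x) = X (Function('R')(X, x) = Mul(X, 1) = X)
Function('A')(o, U) = Add(o, Mul(-1, U))
Pow(Add(Function('A')(-635, Mul(Function('L')(6, 6), 58)), 469235), -1) = Pow(Add(Add(-635, Mul(-1, Mul(Add(-3, Mul(12, 6)), 58))), 469235), -1) = Pow(Add(Add(-635, Mul(-1, Mul(Add(-3, 72), 58))), 469235), -1) = Pow(Add(Add(-635, Mul(-1, Mul(69, 58))), 469235), -1) = Pow(Add(Add(-635, Mul(-1, 4002)), 469235), -1) = Pow(Add(Add(-635, -4002), 469235), -1) = Pow(Add(-4637, 469235), -1) = Pow(464598, -1) = Rational(1, 464598)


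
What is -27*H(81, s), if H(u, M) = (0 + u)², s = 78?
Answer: -177147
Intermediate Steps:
H(u, M) = u²
-27*H(81, s) = -27*81² = -27*6561 = -177147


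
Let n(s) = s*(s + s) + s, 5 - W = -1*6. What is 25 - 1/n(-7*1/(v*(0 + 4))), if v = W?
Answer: 3593/105 ≈ 34.219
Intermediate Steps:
W = 11 (W = 5 - (-1)*6 = 5 - 1*(-6) = 5 + 6 = 11)
v = 11
n(s) = s + 2*s**2 (n(s) = s*(2*s) + s = 2*s**2 + s = s + 2*s**2)
25 - 1/n(-7*1/(v*(0 + 4))) = 25 - 1/((-7*1/(11*(0 + 4)))*(1 + 2*(-7*1/(11*(0 + 4))))) = 25 - 1/((-7/(11*4))*(1 + 2*(-7/(11*4)))) = 25 - 1/((-7/44)*(1 + 2*(-7/44))) = 25 - 1/((-7*1/44)*(1 + 2*(-7*1/44))) = 25 - 1/((-7*(1 + 2*(-7/44))/44)) = 25 - 1/((-7*(1 - 7/22)/44)) = 25 - 1/((-7/44*15/22)) = 25 - 1/(-105/968) = 25 - 1*(-968/105) = 25 + 968/105 = 3593/105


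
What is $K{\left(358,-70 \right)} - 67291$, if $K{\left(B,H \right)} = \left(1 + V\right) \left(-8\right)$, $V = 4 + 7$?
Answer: $-67387$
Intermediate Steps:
$V = 11$
$K{\left(B,H \right)} = -96$ ($K{\left(B,H \right)} = \left(1 + 11\right) \left(-8\right) = 12 \left(-8\right) = -96$)
$K{\left(358,-70 \right)} - 67291 = -96 - 67291 = -67387$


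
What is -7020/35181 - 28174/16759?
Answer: -41068062/21836977 ≈ -1.8807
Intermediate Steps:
-7020/35181 - 28174/16759 = -7020*1/35181 - 28174*1/16759 = -260/1303 - 28174/16759 = -41068062/21836977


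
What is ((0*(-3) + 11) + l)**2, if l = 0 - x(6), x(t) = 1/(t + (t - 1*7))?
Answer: 2916/25 ≈ 116.64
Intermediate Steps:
x(t) = 1/(-7 + 2*t) (x(t) = 1/(t + (t - 7)) = 1/(t + (-7 + t)) = 1/(-7 + 2*t))
l = -1/5 (l = 0 - 1/(-7 + 2*6) = 0 - 1/(-7 + 12) = 0 - 1/5 = -1/5 ≈ -0.20000)
((0*(-3) + 11) + l)**2 = ((0*(-3) + 11) - 1/5)**2 = ((0 + 11) - 1/5)**2 = (11 - 1/5)**2 = (54/5)**2 = 2916/25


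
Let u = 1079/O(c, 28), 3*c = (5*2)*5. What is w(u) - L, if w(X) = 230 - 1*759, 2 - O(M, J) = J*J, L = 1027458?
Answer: -1027987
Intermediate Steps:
c = 50/3 (c = ((5*2)*5)/3 = (10*5)/3 = (⅓)*50 = 50/3 ≈ 16.667)
O(M, J) = 2 - J² (O(M, J) = 2 - J*J = 2 - J²)
u = -1079/782 (u = 1079/(2 - 1*28²) = 1079/(2 - 1*784) = 1079/(2 - 784) = 1079/(-782) = 1079*(-1/782) = -1079/782 ≈ -1.3798)
w(X) = -529 (w(X) = 230 - 759 = -529)
w(u) - L = -529 - 1*1027458 = -529 - 1027458 = -1027987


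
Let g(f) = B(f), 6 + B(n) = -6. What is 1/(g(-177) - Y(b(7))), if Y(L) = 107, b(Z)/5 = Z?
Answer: -1/119 ≈ -0.0084034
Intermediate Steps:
B(n) = -12 (B(n) = -6 - 6 = -12)
b(Z) = 5*Z
g(f) = -12
1/(g(-177) - Y(b(7))) = 1/(-12 - 1*107) = 1/(-12 - 107) = 1/(-119) = -1/119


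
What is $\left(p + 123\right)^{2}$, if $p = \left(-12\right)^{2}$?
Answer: $71289$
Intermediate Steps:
$p = 144$
$\left(p + 123\right)^{2} = \left(144 + 123\right)^{2} = 267^{2} = 71289$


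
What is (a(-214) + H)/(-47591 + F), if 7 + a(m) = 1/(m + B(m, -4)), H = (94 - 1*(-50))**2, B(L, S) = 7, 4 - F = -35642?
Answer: -4290902/2472615 ≈ -1.7354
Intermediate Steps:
F = 35646 (F = 4 - 1*(-35642) = 4 + 35642 = 35646)
H = 20736 (H = (94 + 50)**2 = 144**2 = 20736)
a(m) = -7 + 1/(7 + m) (a(m) = -7 + 1/(m + 7) = -7 + 1/(7 + m))
(a(-214) + H)/(-47591 + F) = ((-48 - 7*(-214))/(7 - 214) + 20736)/(-47591 + 35646) = ((-48 + 1498)/(-207) + 20736)/(-11945) = (-1/207*1450 + 20736)*(-1/11945) = (-1450/207 + 20736)*(-1/11945) = (4290902/207)*(-1/11945) = -4290902/2472615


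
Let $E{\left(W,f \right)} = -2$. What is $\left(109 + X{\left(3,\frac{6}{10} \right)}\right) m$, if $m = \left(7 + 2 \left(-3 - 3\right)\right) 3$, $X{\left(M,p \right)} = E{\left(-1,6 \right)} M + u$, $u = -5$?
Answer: $-1470$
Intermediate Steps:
$X{\left(M,p \right)} = -5 - 2 M$ ($X{\left(M,p \right)} = - 2 M - 5 = -5 - 2 M$)
$m = -15$ ($m = \left(7 + 2 \left(-6\right)\right) 3 = \left(7 - 12\right) 3 = \left(-5\right) 3 = -15$)
$\left(109 + X{\left(3,\frac{6}{10} \right)}\right) m = \left(109 - 11\right) \left(-15\right) = 98 \left(-15\right) = -1470$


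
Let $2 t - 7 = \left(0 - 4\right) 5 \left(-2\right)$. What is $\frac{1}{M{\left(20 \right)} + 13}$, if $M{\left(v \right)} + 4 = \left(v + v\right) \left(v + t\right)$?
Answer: $\frac{1}{1749} \approx 0.00057176$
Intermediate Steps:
$t = \frac{47}{2}$ ($t = \frac{7}{2} + \frac{\left(0 - 4\right) 5 \left(-2\right)}{2} = \frac{7}{2} + \frac{\left(-4\right) 5 \left(-2\right)}{2} = \frac{7}{2} + \frac{\left(-20\right) \left(-2\right)}{2} = \frac{7}{2} + \frac{1}{2} \cdot 40 = \frac{7}{2} + 20 = \frac{47}{2} \approx 23.5$)
$M{\left(v \right)} = -4 + 2 v \left(\frac{47}{2} + v\right)$ ($M{\left(v \right)} = -4 + \left(v + v\right) \left(v + \frac{47}{2}\right) = -4 + 2 v \left(\frac{47}{2} + v\right)$)
$\frac{1}{M{\left(20 \right)} + 13} = \frac{1}{\left(-4 + 2 \cdot 20^{2} + 47 \cdot 20\right) + 13} = \frac{1}{\left(-4 + 2 \cdot 400 + 940\right) + 13} = \frac{1}{\left(-4 + 800 + 940\right) + 13} = \frac{1}{1736 + 13} = \frac{1}{1749}$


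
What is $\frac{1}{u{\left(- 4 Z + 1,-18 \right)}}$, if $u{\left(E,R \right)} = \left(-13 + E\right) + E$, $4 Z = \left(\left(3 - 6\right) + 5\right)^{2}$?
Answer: $- \frac{1}{19} \approx -0.052632$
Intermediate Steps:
$Z = 1$ ($Z = \frac{\left(\left(3 - 6\right) + 5\right)^{2}}{4} = \frac{\left(-3 + 5\right)^{2}}{4} = \frac{2^{2}}{4} = \frac{1}{4} \cdot 4 = 1$)
$u{\left(E,R \right)} = -13 + 2 E$
$\frac{1}{u{\left(- 4 Z + 1,-18 \right)}} = \frac{1}{-13 + 2 \left(\left(-4\right) 1 + 1\right)} = \frac{1}{-13 + 2 \left(-4 + 1\right)} = \frac{1}{-13 + 2 \left(-3\right)} = \frac{1}{-13 - 6} = \frac{1}{-19} = - \frac{1}{19}$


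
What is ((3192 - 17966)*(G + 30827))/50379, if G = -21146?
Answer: -6810814/2399 ≈ -2839.0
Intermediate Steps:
((3192 - 17966)*(G + 30827))/50379 = ((3192 - 17966)*(-21146 + 30827))/50379 = -14774*9681*(1/50379) = -143027094*1/50379 = -6810814/2399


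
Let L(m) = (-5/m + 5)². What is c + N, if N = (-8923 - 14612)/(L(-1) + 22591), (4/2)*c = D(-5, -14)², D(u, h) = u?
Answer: 520205/45382 ≈ 11.463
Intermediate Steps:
L(m) = (5 - 5/m)²
c = 25/2 (c = (½)*(-5)² = (½)*25 = 25/2 ≈ 12.500)
N = -23535/22691 (N = (-8923 - 14612)/(25*(-1 - 1)²/(-1)² + 22591) = -23535/(25*1*(-2)² + 22591) = -23535/(25*1*4 + 22591) = -23535/(100 + 22591) = -23535/22691 ≈ -1.0372)
c + N = 25/2 - 23535/22691 = 520205/45382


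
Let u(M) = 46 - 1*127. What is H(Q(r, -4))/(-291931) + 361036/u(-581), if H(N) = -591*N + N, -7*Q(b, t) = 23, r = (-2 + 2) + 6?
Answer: -737784302782/165524877 ≈ -4457.2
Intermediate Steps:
r = 6 (r = 0 + 6 = 6)
Q(b, t) = -23/7 (Q(b, t) = -1/7*23 = -23/7)
u(M) = -81 (u(M) = 46 - 127 = -81)
H(N) = -590*N
H(Q(r, -4))/(-291931) + 361036/u(-581) = -590*(-23/7)/(-291931) + 361036/(-81) = (13570/7)*(-1/291931) + 361036*(-1/81) = -13570/2043517 - 361036/81 = -737784302782/165524877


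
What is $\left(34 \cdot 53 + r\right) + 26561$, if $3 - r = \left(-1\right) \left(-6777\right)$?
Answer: $21589$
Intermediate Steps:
$r = -6774$ ($r = 3 - \left(-1\right) \left(-6777\right) = 3 - 6777 = -6774$)
$\left(34 \cdot 53 + r\right) + 26561 = \left(34 \cdot 53 - 6774\right) + 26561 = \left(1802 - 6774\right) + 26561 = -4972 + 26561 = 21589$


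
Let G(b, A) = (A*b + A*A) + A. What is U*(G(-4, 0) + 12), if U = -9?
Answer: -108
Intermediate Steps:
G(b, A) = A + A**2 + A*b (G(b, A) = (A*b + A**2) + A = (A**2 + A*b) + A = A + A**2 + A*b)
U*(G(-4, 0) + 12) = -9*(0*(1 + 0 - 4) + 12) = -9*(0*(-3) + 12) = -9*(0 + 12) = -9*12 = -108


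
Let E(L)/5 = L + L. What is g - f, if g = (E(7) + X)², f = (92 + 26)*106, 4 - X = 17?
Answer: -9259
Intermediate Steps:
E(L) = 10*L (E(L) = 5*(L + L) = 5*(2*L) = 10*L)
X = -13 (X = 4 - 1*17 = 4 - 17 = -13)
f = 12508 (f = 118*106 = 12508)
g = 3249 (g = (10*7 - 13)² = (70 - 13)² = 57² = 3249)
g - f = 3249 - 1*12508 = 3249 - 12508 = -9259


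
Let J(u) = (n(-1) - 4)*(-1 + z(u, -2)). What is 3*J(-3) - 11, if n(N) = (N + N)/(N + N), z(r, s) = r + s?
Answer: 43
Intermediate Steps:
n(N) = 1 (n(N) = (2*N)/((2*N)) = (2*N)*(1/(2*N)) = 1)
J(u) = 9 - 3*u (J(u) = (1 - 4)*(-1 + (u - 2)) = -3*(-1 + (-2 + u)) = -3*(-3 + u) = 9 - 3*u)
3*J(-3) - 11 = 3*(9 - 3*(-3)) - 11 = 3*(9 + 9) - 11 = 3*18 - 11 = 54 - 11 = 43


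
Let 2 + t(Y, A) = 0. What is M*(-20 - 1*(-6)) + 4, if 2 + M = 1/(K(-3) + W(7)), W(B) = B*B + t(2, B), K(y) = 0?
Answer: 1490/47 ≈ 31.702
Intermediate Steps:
t(Y, A) = -2 (t(Y, A) = -2 + 0 = -2)
W(B) = -2 + B² (W(B) = B*B - 2 = B² - 2 = -2 + B²)
M = -93/47 (M = -2 + 1/(0 + (-2 + 7²)) = -2 + 1/(0 + (-2 + 49)) = -2 + 1/(0 + 47) = -2 + 1/47 = -93/47 ≈ -1.9787)
M*(-20 - 1*(-6)) + 4 = -93*(-20 - 1*(-6))/47 + 4 = -93*(-20 + 6)/47 + 4 = -93/47*(-14) + 4 = 1302/47 + 4 = 1490/47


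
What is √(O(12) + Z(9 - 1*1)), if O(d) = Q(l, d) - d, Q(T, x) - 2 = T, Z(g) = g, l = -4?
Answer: I*√6 ≈ 2.4495*I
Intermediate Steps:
Q(T, x) = 2 + T
O(d) = -2 - d (O(d) = (2 - 4) - d = -2 - d)
√(O(12) + Z(9 - 1*1)) = √((-2 - 1*12) + (9 - 1*1)) = √((-2 - 12) + (9 - 1)) = √(-14 + 8) = √(-6) = I*√6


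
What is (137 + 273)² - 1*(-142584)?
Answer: 310684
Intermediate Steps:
(137 + 273)² - 1*(-142584) = 410² + 142584 = 168100 + 142584 = 310684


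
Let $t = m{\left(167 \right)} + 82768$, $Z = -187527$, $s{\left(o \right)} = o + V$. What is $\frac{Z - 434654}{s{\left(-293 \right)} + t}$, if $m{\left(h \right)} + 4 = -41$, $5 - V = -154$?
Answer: $- \frac{622181}{82589} \approx -7.5335$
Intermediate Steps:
$V = 159$ ($V = 5 - -154 = 5 + 154 = 159$)
$s{\left(o \right)} = 159 + o$ ($s{\left(o \right)} = o + 159 = 159 + o$)
$m{\left(h \right)} = -45$ ($m{\left(h \right)} = -4 - 41 = -45$)
$t = 82723$ ($t = -45 + 82768 = 82723$)
$\frac{Z - 434654}{s{\left(-293 \right)} + t} = \frac{-187527 - 434654}{\left(159 - 293\right) + 82723} = - \frac{622181}{-134 + 82723} = - \frac{622181}{82589}$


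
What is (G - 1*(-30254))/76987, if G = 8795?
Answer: 39049/76987 ≈ 0.50722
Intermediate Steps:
(G - 1*(-30254))/76987 = (8795 - 1*(-30254))/76987 = (8795 + 30254)*(1/76987) = 39049*(1/76987) = 39049/76987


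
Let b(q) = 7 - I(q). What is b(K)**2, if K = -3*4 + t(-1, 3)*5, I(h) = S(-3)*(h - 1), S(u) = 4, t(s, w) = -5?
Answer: 25281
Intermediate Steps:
I(h) = -4 + 4*h (I(h) = 4*(h - 1) = 4*(-1 + h) = -4 + 4*h)
K = -37 (K = -3*4 - 5*5 = -12 - 25 = -37)
b(q) = 11 - 4*q (b(q) = 7 - (-4 + 4*q) = 7 + (4 - 4*q) = 11 - 4*q)
b(K)**2 = (11 - 4*(-37))**2 = (11 + 148)**2 = 159**2 = 25281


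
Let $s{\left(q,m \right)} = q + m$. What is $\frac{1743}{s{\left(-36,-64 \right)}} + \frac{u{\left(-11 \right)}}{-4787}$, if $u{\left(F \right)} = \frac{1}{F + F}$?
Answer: $- \frac{91781101}{5265700} \approx -17.43$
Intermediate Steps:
$u{\left(F \right)} = \frac{1}{2 F}$
$s{\left(q,m \right)} = m + q$
$\frac{1743}{s{\left(-36,-64 \right)}} + \frac{u{\left(-11 \right)}}{-4787} = \frac{1743}{-64 - 36} + \frac{\frac{1}{2} \frac{1}{-11}}{-4787} = \frac{1743}{-100} + \frac{1}{2} \left(- \frac{1}{11}\right) \left(- \frac{1}{4787}\right) = 1743 \left(- \frac{1}{100}\right) - - \frac{1}{105314} = - \frac{1743}{100} + \frac{1}{105314} = - \frac{91781101}{5265700}$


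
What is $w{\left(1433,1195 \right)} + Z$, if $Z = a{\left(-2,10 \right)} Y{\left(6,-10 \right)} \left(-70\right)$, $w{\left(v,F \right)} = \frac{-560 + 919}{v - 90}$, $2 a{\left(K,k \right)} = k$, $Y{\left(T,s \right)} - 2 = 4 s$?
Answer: $\frac{17862259}{1343} \approx 13300.0$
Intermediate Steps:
$Y{\left(T,s \right)} = 2 + 4 s$
$a{\left(K,k \right)} = \frac{k}{2}$
$w{\left(v,F \right)} = \frac{359}{-90 + v}$
$Z = 13300$ ($Z = \frac{1}{2} \cdot 10 \left(2 + 4 \left(-10\right)\right) \left(-70\right) = 5 \left(2 - 40\right) \left(-70\right) = 5 \left(-38\right) \left(-70\right) = \left(-190\right) \left(-70\right) = 13300$)
$w{\left(1433,1195 \right)} + Z = \frac{359}{-90 + 1433} + 13300 = \frac{359}{1343} + 13300 = \frac{17862259}{1343}$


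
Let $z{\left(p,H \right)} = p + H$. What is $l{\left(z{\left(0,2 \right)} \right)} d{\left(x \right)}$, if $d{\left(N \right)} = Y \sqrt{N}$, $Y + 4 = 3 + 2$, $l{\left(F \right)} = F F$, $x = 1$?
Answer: $4$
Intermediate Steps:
$z{\left(p,H \right)} = H + p$
$l{\left(F \right)} = F^{2}$
$Y = 1$ ($Y = -4 + \left(3 + 2\right) = -4 + 5 = 1$)
$d{\left(N \right)} = \sqrt{N}$ ($d{\left(N \right)} = 1 \sqrt{N} = \sqrt{N}$)
$l{\left(z{\left(0,2 \right)} \right)} d{\left(x \right)} = \left(2 + 0\right)^{2} \sqrt{1} = 2^{2} \cdot 1 = 4 \cdot 1 = 4$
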